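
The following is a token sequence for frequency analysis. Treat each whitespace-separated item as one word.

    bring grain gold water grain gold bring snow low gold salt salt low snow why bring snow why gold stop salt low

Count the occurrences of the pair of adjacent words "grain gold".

2

Scanning the 21 overlapping bigram windows for "grain gold":
  position 2–3: grain gold
  position 5–6: grain gold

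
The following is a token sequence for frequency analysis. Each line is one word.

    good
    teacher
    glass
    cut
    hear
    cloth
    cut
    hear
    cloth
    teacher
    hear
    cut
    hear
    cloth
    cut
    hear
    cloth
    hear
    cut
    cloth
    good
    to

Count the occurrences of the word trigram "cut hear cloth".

4

Scanning the 20 overlapping trigram windows for "cut hear cloth":
  position 4–6: cut hear cloth
  position 7–9: cut hear cloth
  position 12–14: cut hear cloth
  position 15–17: cut hear cloth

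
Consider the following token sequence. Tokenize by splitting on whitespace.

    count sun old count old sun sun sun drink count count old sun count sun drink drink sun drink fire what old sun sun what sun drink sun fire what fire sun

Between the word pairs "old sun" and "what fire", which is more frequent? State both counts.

"old sun": 3 occurrences
"what fire": 1 occurrence

"old sun" (3 vs 1)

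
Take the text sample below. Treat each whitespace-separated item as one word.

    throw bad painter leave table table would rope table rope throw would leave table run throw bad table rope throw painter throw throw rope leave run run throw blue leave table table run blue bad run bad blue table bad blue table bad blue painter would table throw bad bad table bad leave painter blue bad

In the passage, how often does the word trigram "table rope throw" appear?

Scanning the 54 overlapping trigram windows for "table rope throw":
  position 9–11: table rope throw
  position 18–20: table rope throw

2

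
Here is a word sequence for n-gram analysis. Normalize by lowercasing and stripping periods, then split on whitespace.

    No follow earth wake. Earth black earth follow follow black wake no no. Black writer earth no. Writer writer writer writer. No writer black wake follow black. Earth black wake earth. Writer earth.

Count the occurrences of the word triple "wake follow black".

1

Scanning the 31 overlapping trigram windows for "wake follow black":
  position 25–27: wake follow black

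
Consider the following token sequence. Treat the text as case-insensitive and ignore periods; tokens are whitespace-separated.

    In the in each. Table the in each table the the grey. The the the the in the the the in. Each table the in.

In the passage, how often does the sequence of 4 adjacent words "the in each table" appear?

3

Scanning the 22 overlapping 4-gram windows for "the in each table":
  position 2–5: the in each table
  position 6–9: the in each table
  position 20–23: the in each table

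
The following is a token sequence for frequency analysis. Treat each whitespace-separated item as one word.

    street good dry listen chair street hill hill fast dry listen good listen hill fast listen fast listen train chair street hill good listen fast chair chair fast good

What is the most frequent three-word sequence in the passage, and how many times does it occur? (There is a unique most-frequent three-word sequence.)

Trigram frequencies (highest first):
  chair street hill: 2
  street good dry: 1
  good dry listen: 1
  dry listen chair: 1
  listen chair street: 1
  street hill hill: 1
  … (20 more, each ≤ 1)

"chair street hill", 2 times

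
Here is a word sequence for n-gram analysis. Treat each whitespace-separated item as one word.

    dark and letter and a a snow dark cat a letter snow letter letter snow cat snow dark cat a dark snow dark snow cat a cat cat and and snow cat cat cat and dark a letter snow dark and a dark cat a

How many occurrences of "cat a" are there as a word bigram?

4

Scanning the 44 overlapping bigram windows for "cat a":
  position 9–10: cat a
  position 19–20: cat a
  position 25–26: cat a
  position 44–45: cat a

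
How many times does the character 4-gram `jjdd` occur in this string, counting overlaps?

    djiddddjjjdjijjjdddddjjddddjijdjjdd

3

Sliding a length-4 window over the 35 characters (32 positions):
  position 15–18: jjdd
  position 22–25: jjdd
  position 32–35: jjdd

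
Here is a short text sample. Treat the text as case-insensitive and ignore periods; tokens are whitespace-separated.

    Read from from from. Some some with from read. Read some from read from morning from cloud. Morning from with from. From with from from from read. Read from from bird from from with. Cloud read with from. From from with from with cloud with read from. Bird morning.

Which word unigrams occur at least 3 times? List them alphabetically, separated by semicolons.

cloud; from; morning; read; some; with

Unigram counts meeting the condition (at least 3 times):
  cloud: 3
  from: 22
  morning: 3
  read: 8
  some: 3
  with: 8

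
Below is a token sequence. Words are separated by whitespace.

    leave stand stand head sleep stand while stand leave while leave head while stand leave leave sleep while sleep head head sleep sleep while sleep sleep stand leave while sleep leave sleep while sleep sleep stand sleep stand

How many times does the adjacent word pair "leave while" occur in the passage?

Scanning the 37 overlapping bigram windows for "leave while":
  position 9–10: leave while
  position 28–29: leave while

2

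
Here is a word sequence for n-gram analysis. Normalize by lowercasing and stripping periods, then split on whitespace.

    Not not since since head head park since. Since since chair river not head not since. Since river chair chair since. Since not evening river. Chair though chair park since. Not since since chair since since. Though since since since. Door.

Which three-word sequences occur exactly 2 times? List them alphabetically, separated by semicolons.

Trigram counts meeting the condition (exactly 2 times):
  chair since since: 2
  since since chair: 2
  since since since: 2

chair since since; since since chair; since since since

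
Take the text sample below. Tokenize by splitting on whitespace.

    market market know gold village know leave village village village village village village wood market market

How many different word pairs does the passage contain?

10

16 tokens → 15 bigram windows in total.
Repeated bigrams (each contributes count−1 duplicates):
  village village: 5
  market market: 2
5 duplicate windows → 15 − 5 = 10 distinct.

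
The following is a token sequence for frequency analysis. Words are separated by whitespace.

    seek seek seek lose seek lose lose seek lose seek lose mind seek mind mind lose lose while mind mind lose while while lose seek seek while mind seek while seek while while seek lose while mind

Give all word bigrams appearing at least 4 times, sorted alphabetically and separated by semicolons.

Bigram counts meeting the condition (at least 4 times):
  lose seek: 4
  seek lose: 5

lose seek; seek lose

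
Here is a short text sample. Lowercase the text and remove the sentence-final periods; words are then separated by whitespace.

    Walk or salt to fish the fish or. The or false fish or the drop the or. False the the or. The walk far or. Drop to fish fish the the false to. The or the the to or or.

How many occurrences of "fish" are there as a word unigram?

Scanning the 40 tokens for "fish":
  position 5: fish
  position 7: fish
  position 12: fish
  position 28: fish
  position 29: fish

5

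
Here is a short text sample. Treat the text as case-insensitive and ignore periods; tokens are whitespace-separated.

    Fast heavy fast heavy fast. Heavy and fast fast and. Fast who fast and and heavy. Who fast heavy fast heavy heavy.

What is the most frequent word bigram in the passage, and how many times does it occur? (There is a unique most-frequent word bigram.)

"fast heavy", 5 times

Bigram frequencies (highest first):
  fast heavy: 5
  heavy fast: 3
  and fast: 2
  fast and: 2
  who fast: 2
  heavy and: 1
  … (6 more, each ≤ 1)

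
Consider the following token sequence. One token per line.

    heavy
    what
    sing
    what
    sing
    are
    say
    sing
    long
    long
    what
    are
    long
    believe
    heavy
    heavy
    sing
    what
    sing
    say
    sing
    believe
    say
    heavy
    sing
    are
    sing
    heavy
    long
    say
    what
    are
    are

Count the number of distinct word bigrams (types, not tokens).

25

33 tokens → 32 bigram windows in total.
Repeated bigrams (each contributes count−1 duplicates):
  what sing: 3
  heavy sing: 2
  say sing: 2
  sing are: 2
  sing what: 2
  what are: 2
7 duplicate windows → 32 − 7 = 25 distinct.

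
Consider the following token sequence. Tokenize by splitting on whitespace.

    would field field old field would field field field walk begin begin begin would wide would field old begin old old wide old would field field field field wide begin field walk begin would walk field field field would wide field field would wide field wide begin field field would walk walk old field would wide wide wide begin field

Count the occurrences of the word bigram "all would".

Scanning the 59 overlapping bigram windows for "all would":
  (none found)

0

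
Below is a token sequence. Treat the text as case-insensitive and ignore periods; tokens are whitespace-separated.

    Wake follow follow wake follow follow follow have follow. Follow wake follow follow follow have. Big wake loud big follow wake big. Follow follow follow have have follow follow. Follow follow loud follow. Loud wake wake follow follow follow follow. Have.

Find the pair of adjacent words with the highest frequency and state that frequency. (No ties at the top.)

Bigram frequencies (highest first):
  follow follow: 14
  wake follow: 4
  follow have: 4
  follow wake: 3
  have follow: 2
  big follow: 2
  … (10 more, each ≤ 2)

"follow follow", 14 times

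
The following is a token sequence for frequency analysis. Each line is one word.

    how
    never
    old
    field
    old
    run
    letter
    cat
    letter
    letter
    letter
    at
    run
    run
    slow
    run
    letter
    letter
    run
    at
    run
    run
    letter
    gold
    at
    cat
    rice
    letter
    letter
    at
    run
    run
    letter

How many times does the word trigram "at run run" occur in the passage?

Scanning the 31 overlapping trigram windows for "at run run":
  position 12–14: at run run
  position 20–22: at run run
  position 30–32: at run run

3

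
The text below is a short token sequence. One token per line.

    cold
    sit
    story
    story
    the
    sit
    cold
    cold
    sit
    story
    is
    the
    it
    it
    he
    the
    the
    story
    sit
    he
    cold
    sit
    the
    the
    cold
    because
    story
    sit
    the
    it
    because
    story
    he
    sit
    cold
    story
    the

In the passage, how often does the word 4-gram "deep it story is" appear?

0

Scanning the 34 overlapping 4-gram windows for "deep it story is":
  (none found)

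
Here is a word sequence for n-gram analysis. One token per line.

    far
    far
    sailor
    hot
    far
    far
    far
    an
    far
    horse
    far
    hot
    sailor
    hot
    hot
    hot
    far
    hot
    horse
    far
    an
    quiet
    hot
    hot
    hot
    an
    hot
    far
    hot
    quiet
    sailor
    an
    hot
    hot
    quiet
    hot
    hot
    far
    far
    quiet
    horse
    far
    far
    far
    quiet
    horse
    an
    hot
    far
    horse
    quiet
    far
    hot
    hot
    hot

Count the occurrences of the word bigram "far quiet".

2

Scanning the 54 overlapping bigram windows for "far quiet":
  position 39–40: far quiet
  position 44–45: far quiet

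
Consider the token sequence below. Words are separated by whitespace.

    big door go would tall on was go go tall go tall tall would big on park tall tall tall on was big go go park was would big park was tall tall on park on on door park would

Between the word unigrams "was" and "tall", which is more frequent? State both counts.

"tall" (9 vs 4)

"was": 4 occurrences
"tall": 9 occurrences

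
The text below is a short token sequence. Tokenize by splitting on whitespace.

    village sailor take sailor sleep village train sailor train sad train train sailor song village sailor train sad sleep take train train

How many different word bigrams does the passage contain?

22 tokens → 21 bigram windows in total.
Repeated bigrams (each contributes count−1 duplicates):
  sailor train: 2
  train sad: 2
  train sailor: 2
  train train: 2
  village sailor: 2
5 duplicate windows → 21 − 5 = 16 distinct.

16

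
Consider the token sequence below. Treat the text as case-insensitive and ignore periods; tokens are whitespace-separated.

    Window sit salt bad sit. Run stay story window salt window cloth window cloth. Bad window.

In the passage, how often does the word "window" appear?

Scanning the 16 tokens for "window":
  position 1: window
  position 9: window
  position 11: window
  position 13: window
  position 16: window

5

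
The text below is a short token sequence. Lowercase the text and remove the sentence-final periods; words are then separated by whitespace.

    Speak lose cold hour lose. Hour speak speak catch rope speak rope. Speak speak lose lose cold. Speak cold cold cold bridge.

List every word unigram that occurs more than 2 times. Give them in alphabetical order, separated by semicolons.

cold; lose; speak

Unigram counts meeting the condition (more than 2 times):
  cold: 5
  lose: 4
  speak: 7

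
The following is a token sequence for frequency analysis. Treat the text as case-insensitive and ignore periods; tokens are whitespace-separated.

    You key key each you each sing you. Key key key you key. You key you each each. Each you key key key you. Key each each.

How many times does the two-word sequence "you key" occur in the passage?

Scanning the 26 overlapping bigram windows for "you key":
  position 1–2: you key
  position 8–9: you key
  position 12–13: you key
  position 14–15: you key
  position 20–21: you key
  position 24–25: you key

6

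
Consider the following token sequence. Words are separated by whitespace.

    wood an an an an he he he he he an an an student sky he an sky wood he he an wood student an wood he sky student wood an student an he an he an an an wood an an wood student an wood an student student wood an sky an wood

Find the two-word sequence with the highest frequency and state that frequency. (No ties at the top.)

"an an", 8 times

Bigram frequencies (highest first):
  an an: 8
  an wood: 6
  wood an: 5
  he he: 5
  he an: 5
  an he: 3
  … (13 more, each ≤ 3)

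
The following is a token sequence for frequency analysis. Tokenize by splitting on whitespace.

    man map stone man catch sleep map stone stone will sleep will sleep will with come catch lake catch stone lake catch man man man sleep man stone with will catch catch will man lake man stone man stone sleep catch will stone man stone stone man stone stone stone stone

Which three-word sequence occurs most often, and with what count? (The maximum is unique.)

Trigram frequencies (highest first):
  stone man stone: 3
  will sleep will: 2
  man stone stone: 2
  stone stone stone: 2
  man map stone: 1
  map stone man: 1
  … (38 more, each ≤ 1)

"stone man stone", 3 times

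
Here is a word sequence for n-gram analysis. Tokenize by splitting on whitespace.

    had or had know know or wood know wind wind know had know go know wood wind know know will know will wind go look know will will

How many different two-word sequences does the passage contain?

28 tokens → 27 bigram windows in total.
Repeated bigrams (each contributes count−1 duplicates):
  know will: 3
  had know: 2
  know know: 2
  wind know: 2
5 duplicate windows → 27 − 5 = 22 distinct.

22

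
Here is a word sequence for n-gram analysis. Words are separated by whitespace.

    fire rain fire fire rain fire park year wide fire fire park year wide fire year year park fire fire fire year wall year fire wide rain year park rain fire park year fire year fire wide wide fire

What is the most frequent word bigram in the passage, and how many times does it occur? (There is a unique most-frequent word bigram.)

Bigram frequencies (highest first):
  fire fire: 4
  rain fire: 3
  fire park: 3
  park year: 3
  wide fire: 3
  fire year: 3
  … (13 more, each ≤ 3)

"fire fire", 4 times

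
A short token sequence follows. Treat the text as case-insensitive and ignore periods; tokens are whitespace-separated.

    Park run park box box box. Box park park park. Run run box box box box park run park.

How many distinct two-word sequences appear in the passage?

8

19 tokens → 18 bigram windows in total.
Repeated bigrams (each contributes count−1 duplicates):
  box box: 6
  park run: 3
  box park: 2
  park park: 2
  run park: 2
10 duplicate windows → 18 − 10 = 8 distinct.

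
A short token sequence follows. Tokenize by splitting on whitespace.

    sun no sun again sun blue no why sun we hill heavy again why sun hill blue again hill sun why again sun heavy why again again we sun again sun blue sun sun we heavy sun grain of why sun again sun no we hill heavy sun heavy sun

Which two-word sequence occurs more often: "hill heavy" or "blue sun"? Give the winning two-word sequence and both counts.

"hill heavy" (2 vs 1)

"hill heavy": 2 occurrences
"blue sun": 1 occurrence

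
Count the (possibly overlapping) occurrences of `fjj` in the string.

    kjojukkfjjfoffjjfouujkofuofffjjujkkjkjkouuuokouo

3

Sliding a length-3 window over the 48 characters (46 positions):
  position 8–10: fjj
  position 14–16: fjj
  position 29–31: fjj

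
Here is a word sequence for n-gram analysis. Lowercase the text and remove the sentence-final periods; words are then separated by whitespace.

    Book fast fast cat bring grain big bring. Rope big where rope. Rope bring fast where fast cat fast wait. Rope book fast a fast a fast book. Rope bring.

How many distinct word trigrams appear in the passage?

27

30 tokens → 28 trigram windows in total.
Repeated trigrams (each contributes count−1 duplicates):
  fast a fast: 2
1 duplicate windows → 28 − 1 = 27 distinct.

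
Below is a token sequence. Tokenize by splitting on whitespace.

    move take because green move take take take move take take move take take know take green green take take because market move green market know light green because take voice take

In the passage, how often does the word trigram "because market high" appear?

0

Scanning the 30 overlapping trigram windows for "because market high":
  (none found)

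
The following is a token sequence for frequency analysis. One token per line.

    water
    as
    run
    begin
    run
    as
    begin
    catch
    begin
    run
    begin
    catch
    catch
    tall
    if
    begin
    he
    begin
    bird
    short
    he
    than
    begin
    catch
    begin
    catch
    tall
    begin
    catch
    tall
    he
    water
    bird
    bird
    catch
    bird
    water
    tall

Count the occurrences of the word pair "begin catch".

Scanning the 37 overlapping bigram windows for "begin catch":
  position 7–8: begin catch
  position 11–12: begin catch
  position 23–24: begin catch
  position 25–26: begin catch
  position 28–29: begin catch

5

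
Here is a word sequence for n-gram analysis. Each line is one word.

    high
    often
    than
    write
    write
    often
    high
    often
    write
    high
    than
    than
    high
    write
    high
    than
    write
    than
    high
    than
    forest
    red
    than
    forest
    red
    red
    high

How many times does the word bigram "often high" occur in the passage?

Scanning the 26 overlapping bigram windows for "often high":
  position 6–7: often high

1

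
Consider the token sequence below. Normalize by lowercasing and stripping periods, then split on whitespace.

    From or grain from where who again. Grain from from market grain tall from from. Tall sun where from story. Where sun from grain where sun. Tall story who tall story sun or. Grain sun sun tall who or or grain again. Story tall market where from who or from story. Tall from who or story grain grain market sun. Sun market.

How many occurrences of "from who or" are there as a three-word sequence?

Scanning the 60 overlapping trigram windows for "from who or":
  position 47–49: from who or
  position 53–55: from who or

2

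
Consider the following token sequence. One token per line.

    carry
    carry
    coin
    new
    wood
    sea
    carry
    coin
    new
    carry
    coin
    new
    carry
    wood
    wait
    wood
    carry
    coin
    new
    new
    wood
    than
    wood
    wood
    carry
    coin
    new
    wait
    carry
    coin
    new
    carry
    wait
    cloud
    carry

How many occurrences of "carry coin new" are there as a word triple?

6

Scanning the 33 overlapping trigram windows for "carry coin new":
  position 2–4: carry coin new
  position 7–9: carry coin new
  position 10–12: carry coin new
  position 17–19: carry coin new
  position 25–27: carry coin new
  position 29–31: carry coin new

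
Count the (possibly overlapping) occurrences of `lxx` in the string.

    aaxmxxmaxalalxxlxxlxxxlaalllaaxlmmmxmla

Sliding a length-3 window over the 39 characters (37 positions):
  position 13–15: lxx
  position 16–18: lxx
  position 19–21: lxx

3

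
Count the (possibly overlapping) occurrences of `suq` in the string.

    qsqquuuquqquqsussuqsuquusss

Sliding a length-3 window over the 27 characters (25 positions):
  position 17–19: suq
  position 20–22: suq

2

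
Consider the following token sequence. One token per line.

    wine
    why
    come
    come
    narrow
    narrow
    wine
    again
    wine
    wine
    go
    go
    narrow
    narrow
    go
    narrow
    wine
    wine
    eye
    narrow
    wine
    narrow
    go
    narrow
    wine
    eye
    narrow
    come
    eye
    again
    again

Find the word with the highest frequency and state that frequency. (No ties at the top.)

Unigram frequencies (highest first):
  narrow: 9
  wine: 8
  go: 4
  come: 3
  again: 3
  eye: 3
  … (1 more, each ≤ 1)

"narrow", 9 times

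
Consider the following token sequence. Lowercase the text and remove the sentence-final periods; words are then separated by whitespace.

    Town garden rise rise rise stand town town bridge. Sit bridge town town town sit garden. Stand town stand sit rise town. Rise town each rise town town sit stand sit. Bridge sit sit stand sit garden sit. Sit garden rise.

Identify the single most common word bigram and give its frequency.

Bigram frequencies (highest first):
  town town: 4
  sit garden: 3
  stand sit: 3
  rise town: 3
  garden rise: 2
  rise rise: 2
  … (17 more, each ≤ 2)

"town town", 4 times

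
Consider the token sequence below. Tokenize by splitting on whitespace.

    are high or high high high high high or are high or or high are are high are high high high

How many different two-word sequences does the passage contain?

8

21 tokens → 20 bigram windows in total.
Repeated bigrams (each contributes count−1 duplicates):
  high high: 6
  are high: 4
  high or: 3
  high are: 2
  or high: 2
12 duplicate windows → 20 − 12 = 8 distinct.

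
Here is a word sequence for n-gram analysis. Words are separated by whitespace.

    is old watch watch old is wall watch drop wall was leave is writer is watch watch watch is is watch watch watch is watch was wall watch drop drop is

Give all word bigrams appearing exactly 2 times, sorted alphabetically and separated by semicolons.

Bigram counts meeting the condition (exactly 2 times):
  wall watch: 2
  watch drop: 2
  watch is: 2

wall watch; watch drop; watch is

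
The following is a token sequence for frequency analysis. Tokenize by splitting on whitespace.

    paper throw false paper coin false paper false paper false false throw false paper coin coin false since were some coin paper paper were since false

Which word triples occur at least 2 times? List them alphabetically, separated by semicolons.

Trigram counts meeting the condition (at least 2 times):
  false paper coin: 2
  false paper false: 2
  throw false paper: 2

false paper coin; false paper false; throw false paper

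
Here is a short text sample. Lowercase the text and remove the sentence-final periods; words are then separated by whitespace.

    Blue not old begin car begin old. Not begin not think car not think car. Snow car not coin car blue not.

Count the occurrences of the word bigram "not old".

Scanning the 21 overlapping bigram windows for "not old":
  position 2–3: not old

1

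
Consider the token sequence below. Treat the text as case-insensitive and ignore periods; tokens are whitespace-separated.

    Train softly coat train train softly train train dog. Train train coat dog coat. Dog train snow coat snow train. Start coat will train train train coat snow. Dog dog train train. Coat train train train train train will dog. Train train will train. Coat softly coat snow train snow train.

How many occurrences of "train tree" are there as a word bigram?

Scanning the 50 overlapping bigram windows for "train tree":
  (none found)

0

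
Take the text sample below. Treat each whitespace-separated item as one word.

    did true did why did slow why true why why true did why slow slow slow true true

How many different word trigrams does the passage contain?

18 tokens → 16 trigram windows in total.
Repeated trigrams (each contributes count−1 duplicates):
  true did why: 2
1 duplicate windows → 16 − 1 = 15 distinct.

15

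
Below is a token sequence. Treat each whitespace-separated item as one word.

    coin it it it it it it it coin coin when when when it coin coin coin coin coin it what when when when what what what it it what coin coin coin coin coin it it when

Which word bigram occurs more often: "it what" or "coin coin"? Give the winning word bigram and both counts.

"coin coin" (9 vs 2)

"it what": 2 occurrences
"coin coin": 9 occurrences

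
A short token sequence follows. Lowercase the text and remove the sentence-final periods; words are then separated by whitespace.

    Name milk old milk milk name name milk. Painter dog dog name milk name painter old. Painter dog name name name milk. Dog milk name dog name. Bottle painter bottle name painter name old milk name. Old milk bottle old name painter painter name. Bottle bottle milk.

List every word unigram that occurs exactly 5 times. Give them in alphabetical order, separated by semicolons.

bottle; dog; old

Unigram counts meeting the condition (exactly 5 times):
  bottle: 5
  dog: 5
  old: 5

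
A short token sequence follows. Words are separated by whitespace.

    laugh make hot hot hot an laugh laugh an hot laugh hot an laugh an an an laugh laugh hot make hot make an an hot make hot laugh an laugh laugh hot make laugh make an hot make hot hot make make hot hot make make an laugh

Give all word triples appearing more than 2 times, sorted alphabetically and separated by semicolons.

an laugh laugh; hot make hot; make hot hot

Trigram counts meeting the condition (more than 2 times):
  an laugh laugh: 3
  hot make hot: 3
  make hot hot: 3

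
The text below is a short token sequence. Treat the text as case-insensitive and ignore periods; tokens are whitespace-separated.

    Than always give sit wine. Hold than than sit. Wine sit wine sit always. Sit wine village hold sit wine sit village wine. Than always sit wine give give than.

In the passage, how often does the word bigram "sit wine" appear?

6

Scanning the 29 overlapping bigram windows for "sit wine":
  position 4–5: sit wine
  position 9–10: sit wine
  position 11–12: sit wine
  position 15–16: sit wine
  position 19–20: sit wine
  position 26–27: sit wine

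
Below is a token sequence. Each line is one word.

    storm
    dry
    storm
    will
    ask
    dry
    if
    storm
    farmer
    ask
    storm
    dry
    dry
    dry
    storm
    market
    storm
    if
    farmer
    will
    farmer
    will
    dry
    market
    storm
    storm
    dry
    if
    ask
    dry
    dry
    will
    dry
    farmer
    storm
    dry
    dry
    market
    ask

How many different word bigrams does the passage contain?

39 tokens → 38 bigram windows in total.
Repeated bigrams (each contributes count−1 duplicates):
  dry dry: 4
  storm dry: 4
  ask dry: 2
  dry if: 2
  dry market: 2
  dry storm: 2
  farmer will: 2
  market storm: 2
  … (1 more repeated)
13 duplicate windows → 38 − 13 = 25 distinct.

25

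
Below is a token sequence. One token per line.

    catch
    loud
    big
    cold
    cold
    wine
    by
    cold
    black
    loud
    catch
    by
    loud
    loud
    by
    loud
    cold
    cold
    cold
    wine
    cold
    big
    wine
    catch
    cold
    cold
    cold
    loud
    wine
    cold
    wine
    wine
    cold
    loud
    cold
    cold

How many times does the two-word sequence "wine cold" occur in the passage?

3

Scanning the 35 overlapping bigram windows for "wine cold":
  position 20–21: wine cold
  position 29–30: wine cold
  position 32–33: wine cold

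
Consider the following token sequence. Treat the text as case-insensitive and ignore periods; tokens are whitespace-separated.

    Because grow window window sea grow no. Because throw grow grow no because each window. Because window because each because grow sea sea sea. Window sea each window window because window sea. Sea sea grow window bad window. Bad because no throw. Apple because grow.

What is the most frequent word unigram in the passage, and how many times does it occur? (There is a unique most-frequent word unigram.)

"window", 10 times

Unigram frequencies (highest first):
  window: 10
  because: 9
  sea: 8
  grow: 7
  no: 3
  each: 3
  … (3 more, each ≤ 2)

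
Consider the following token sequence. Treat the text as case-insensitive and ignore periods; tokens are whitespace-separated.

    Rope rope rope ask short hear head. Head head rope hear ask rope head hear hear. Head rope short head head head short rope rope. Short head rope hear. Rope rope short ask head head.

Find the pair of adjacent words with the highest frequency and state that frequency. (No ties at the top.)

"head head", 5 times

Bigram frequencies (highest first):
  head head: 5
  rope rope: 4
  head rope: 3
  rope short: 3
  hear head: 2
  rope hear: 2
  … (14 more, each ≤ 2)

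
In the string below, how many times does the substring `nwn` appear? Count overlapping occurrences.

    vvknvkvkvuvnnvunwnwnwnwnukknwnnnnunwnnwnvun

Sliding a length-3 window over the 43 characters (41 positions):
  position 16–18: nwn
  position 18–20: nwn
  position 20–22: nwn
  position 22–24: nwn
  position 28–30: nwn
  position 35–37: nwn
  position 38–40: nwn

7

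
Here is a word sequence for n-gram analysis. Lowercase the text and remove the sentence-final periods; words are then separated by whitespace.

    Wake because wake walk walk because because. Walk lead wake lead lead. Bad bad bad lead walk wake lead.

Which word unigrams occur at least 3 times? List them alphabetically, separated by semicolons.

bad; because; lead; wake; walk

Unigram counts meeting the condition (at least 3 times):
  bad: 3
  because: 3
  lead: 5
  wake: 4
  walk: 4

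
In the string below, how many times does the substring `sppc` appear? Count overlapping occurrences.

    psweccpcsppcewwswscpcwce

1

Sliding a length-4 window over the 24 characters (21 positions):
  position 9–12: sppc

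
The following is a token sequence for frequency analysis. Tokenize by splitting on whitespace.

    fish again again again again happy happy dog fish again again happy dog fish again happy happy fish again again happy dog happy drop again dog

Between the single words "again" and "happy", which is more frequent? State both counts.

"again" (10 vs 7)

"again": 10 occurrences
"happy": 7 occurrences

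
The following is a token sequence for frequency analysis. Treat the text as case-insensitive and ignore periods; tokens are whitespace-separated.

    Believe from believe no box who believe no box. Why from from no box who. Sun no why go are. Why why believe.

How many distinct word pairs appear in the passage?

18

23 tokens → 22 bigram windows in total.
Repeated bigrams (each contributes count−1 duplicates):
  no box: 3
  believe no: 2
  box who: 2
4 duplicate windows → 22 − 4 = 18 distinct.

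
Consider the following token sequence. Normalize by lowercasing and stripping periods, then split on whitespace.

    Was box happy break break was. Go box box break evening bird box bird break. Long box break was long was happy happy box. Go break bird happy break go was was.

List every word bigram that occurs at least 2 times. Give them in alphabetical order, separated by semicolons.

box break; break was; happy break

Bigram counts meeting the condition (at least 2 times):
  box break: 2
  break was: 2
  happy break: 2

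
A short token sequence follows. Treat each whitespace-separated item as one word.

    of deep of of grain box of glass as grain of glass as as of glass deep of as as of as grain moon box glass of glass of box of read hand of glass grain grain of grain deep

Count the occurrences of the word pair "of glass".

5

Scanning the 39 overlapping bigram windows for "of glass":
  position 7–8: of glass
  position 11–12: of glass
  position 15–16: of glass
  position 27–28: of glass
  position 34–35: of glass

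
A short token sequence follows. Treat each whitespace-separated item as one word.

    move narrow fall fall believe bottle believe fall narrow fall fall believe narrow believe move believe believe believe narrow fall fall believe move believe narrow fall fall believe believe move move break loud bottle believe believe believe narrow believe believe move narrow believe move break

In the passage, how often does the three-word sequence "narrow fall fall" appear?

4

Scanning the 43 overlapping trigram windows for "narrow fall fall":
  position 2–4: narrow fall fall
  position 9–11: narrow fall fall
  position 19–21: narrow fall fall
  position 25–27: narrow fall fall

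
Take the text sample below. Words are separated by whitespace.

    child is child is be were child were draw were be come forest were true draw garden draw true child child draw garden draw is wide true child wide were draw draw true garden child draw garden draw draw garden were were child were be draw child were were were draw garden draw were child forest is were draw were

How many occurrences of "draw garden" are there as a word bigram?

Scanning the 59 overlapping bigram windows for "draw garden":
  position 16–17: draw garden
  position 22–23: draw garden
  position 36–37: draw garden
  position 39–40: draw garden
  position 51–52: draw garden

5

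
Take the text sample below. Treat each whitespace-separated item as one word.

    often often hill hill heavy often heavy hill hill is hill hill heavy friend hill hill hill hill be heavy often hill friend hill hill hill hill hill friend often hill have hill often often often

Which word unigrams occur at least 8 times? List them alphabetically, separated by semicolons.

Unigram counts meeting the condition (at least 8 times):
  hill: 18
  often: 8

hill; often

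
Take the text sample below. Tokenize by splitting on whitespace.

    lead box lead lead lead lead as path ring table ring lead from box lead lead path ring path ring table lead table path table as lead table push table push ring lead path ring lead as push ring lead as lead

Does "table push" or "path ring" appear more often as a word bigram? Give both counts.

"table push": 2 occurrences
"path ring": 4 occurrences

"path ring" (4 vs 2)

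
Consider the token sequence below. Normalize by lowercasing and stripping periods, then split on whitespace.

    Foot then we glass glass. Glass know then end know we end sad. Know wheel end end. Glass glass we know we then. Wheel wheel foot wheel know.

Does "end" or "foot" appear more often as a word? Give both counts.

"end" (4 vs 2)

"end": 4 occurrences
"foot": 2 occurrences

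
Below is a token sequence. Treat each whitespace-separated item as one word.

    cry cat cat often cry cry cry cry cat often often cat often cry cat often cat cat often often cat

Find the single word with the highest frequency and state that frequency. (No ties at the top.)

Unigram frequencies (highest first):
  cat: 8
  often: 7
  cry: 6

"cat", 8 times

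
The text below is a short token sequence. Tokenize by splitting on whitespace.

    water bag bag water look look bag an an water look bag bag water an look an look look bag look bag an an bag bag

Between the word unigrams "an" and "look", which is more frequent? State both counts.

"an": 6 occurrences
"look": 7 occurrences

"look" (7 vs 6)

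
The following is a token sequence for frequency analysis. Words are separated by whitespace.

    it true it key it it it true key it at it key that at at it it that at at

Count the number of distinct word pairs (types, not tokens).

21 tokens → 20 bigram windows in total.
Repeated bigrams (each contributes count−1 duplicates):
  it it: 3
  at at: 2
  at it: 2
  it key: 2
  it true: 2
  key it: 2
  that at: 2
8 duplicate windows → 20 − 8 = 12 distinct.

12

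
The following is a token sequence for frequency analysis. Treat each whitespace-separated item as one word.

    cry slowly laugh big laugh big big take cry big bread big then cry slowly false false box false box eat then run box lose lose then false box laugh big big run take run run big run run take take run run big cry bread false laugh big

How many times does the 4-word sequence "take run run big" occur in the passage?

2

Scanning the 46 overlapping 4-gram windows for "take run run big":
  position 34–37: take run run big
  position 41–44: take run run big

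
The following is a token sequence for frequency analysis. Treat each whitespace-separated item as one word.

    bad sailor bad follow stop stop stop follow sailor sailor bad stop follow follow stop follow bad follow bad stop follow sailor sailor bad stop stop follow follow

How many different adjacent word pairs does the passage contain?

11

28 tokens → 27 bigram windows in total.
Repeated bigrams (each contributes count−1 duplicates):
  stop follow: 5
  bad stop: 3
  sailor bad: 3
  stop stop: 3
  bad follow: 2
  follow bad: 2
  follow follow: 2
  follow sailor: 2
  … (2 more repeated)
16 duplicate windows → 27 − 16 = 11 distinct.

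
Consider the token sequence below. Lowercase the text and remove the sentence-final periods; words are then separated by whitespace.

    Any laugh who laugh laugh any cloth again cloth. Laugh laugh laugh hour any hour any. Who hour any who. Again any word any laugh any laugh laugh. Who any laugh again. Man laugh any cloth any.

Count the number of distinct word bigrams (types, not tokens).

23

37 tokens → 36 bigram windows in total.
Repeated bigrams (each contributes count−1 duplicates):
  any laugh: 4
  laugh laugh: 4
  hour any: 3
  laugh any: 3
  any cloth: 2
  any who: 2
  laugh who: 2
13 duplicate windows → 36 − 13 = 23 distinct.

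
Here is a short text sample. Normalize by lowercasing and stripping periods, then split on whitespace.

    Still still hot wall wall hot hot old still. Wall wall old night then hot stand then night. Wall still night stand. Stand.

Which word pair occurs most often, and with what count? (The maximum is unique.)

"wall wall", 2 times

Bigram frequencies (highest first):
  wall wall: 2
  still still: 1
  still hot: 1
  hot wall: 1
  wall hot: 1
  hot hot: 1
  … (15 more, each ≤ 1)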